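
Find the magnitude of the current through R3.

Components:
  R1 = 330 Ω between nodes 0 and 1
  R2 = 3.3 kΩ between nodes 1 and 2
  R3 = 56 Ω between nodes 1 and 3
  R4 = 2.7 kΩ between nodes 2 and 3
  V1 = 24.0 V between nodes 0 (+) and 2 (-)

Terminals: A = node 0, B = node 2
Nodal analysis, taking node 2 as the 0 V reference.
Source V1 fixes V_0 = 24 V.
KCL at each unknown node (sum of currents leaving = 0; resistances in Ω):
  Node 1: (V_1 - 24)/330 + (V_1 - 0)/3300 + (V_1 - V_3)/56 = 0
  Node 3: (V_3 - V_1)/56 + (V_3 - 0)/2700 = 0
Collecting terms (coefficients in siemens):
  0.02119·V_1 - 0.01786·V_3 = 0.07273
  0.01823·V_3 - 0.01786·V_1 = 0
Determinant D = (0.02119)(0.01823) - (-0.01786)(-0.01786) = 0.00006737
V_1 = [(0.07273)(0.01823) - (-0.01786)(0)]/D = 19.68 V
V_3 = [(0.02119)(0) - (0.07273)(-0.01786)]/D = 19.28 V
I_R3 = (V_1 - V_3)/R3 = (19.68 - 19.28)/56 = 0.007139 A
|I_R3| = 0.007139 A

Final answer: |I_R3| = 0.007139 A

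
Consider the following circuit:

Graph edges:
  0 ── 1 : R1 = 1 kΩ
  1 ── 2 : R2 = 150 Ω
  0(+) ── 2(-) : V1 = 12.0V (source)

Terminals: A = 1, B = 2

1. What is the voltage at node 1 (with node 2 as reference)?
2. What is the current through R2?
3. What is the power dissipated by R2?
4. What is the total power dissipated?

Nodal analysis, taking node 2 as the 0 V reference.
Source V1 fixes V_0 = 12 V.
KCL at each unknown node (sum of currents leaving = 0; resistances in Ω):
  Node 1: (V_1 - 12)/1000 + (V_1 - 0)/150 = 0
Collecting terms: 0.007667 × V_1 = 0.012  =>  V_1 = 1.565 V
Part 1:
  Read off the nodal solution: V_1 = 1.565 V
Part 2:
  I_R2 = (V_1 - V_2)/R2 = (1.565 - 0)/150 = 0.01043 A
  Magnitude: I_R2 = 0.01043 A
Part 3:
  I_R2 = (V_1 - V_2)/R2 = (1.565 - 0)/150 = 0.01043 A
  P_R2 = I_R2² × R2 = (0.01043)² × 150 = 0.01633 W
Part 4:
  Power in each resistor, P = (ΔV)²/R:
    P_R1 = (12 - 1.565)²/1000 = 0.1089 W
    P_R2 = (1.565 - 0)²/150 = 0.01633 W
  P_total = P_R1 + P_R2 = 0.1252 W

Final answers:
1. V_1 = 1.565 V
2. I_R2 = 0.01043 A
3. P_R2 = 0.01633 W
4. P_total = 0.1252 W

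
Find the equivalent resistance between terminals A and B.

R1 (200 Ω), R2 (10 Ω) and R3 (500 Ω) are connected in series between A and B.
Reduce the network between node 0 (A) and node 3 (B) by series/parallel combination:
  Rs1 = R1 + R2 (series, joined only at node 1) = 200 + 10 = 210 Ω
  Rs2 = R3 + Rs1 (series, joined only at node 2) = 500 + 210 = 710 Ω
R_eq = 710 Ω

Final answer: 710 Ω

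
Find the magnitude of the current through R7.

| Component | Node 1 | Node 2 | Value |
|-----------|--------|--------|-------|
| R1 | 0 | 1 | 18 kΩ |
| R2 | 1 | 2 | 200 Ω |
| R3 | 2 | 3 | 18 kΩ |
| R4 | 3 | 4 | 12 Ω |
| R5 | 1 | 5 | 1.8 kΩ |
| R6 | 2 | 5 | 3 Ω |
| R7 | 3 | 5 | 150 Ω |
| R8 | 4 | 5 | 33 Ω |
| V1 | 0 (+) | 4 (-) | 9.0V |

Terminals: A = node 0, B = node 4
Nodal analysis, taking node 4 as the 0 V reference.
Source V1 fixes V_0 = 9 V.
KCL at each unknown node (sum of currents leaving = 0; resistances in Ω):
  Node 1: (V_1 - 9)/18000 + (V_1 - V_2)/200 + (V_1 - V_5)/1800 = 0
  Node 2: (V_2 - V_1)/200 + (V_2 - V_3)/18000 + (V_2 - V_5)/3 = 0
  Node 3: (V_3 - V_2)/18000 + (V_3 - 0)/12 + (V_3 - V_5)/150 = 0
  Node 5: (V_5 - V_1)/1800 + (V_5 - V_2)/3 + (V_5 - V_3)/150 + (V_5 - 0)/33 = 0
Collecting terms (coefficients in siemens):
  0.005611·V_1 - 0.005·V_2 - 0.0005556·V_5 = 0.0005
  0.3384·V_2 - 0.005·V_1 - 0.00005556·V_3 - 0.3333·V_5 = 0
  0.09006·V_3 - 0.00005556·V_2 - 0.006667·V_5 = 0
  0.3709·V_5 - 0.0005556·V_1 - 0.3333·V_2 - 0.006667·V_3 = 0
Solving these 4 simultaneous equations (Gaussian elimination) gives:
  V_1 = 0.1037 V, V_2 = 0.01486 V, V_3 = 0.001011 V, V_5 = 0.01353 V
I_R7 = (V_3 - V_5)/R7 = (0.001011 - 0.01353)/150 = -0.00008346 A
|I_R7| = 0.00008346 A

Final answer: |I_R7| = 8.346e-05 A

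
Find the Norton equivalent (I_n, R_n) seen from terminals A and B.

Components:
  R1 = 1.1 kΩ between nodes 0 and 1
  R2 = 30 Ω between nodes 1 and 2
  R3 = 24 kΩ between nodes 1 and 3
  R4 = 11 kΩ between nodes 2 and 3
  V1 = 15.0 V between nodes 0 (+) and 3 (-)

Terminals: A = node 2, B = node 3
Find the Thévenin equivalent first; then I_n = V_th/R_th and R_n = R_th.
Step 1 — V_th is the open-circuit voltage V_A - V_B (nothing connected across the terminals).
Nodal analysis, taking node 3 as the 0 V reference.
Source V1 fixes V_0 = 15 V.
KCL at each unknown node (sum of currents leaving = 0; resistances in Ω):
  Node 1: (V_1 - 15)/1100 + (V_1 - V_2)/30 + (V_1 - 0)/24000 = 0
  Node 2: (V_2 - V_1)/30 + (V_2 - 0)/11000 = 0
Collecting terms (coefficients in siemens):
  0.03428·V_1 - 0.03333·V_2 = 0.01364
  0.03342·V_2 - 0.03333·V_1 = 0
Determinant D = (0.03428)(0.03342) - (-0.03333)(-0.03333) = 0.00003481
V_1 = [(0.01364)(0.03342) - (-0.03333)(0)]/D = 13.09 V
V_2 = [(0.03428)(0) - (0.01364)(-0.03333)]/D = 13.06 V
V_th = V_2 - V_3 = 13.06 - 0 = 13.06 V
Step 2 — R_th: zero the source — replace V1 by a short circuit (node 3 merges into node 0) — and find the resistance seen between A (node 2) and B (node 0).
Reduce the network between node 2 (A) and node 0 (B) by series/parallel combination:
  Rp1 = R1 ‖ R3 (parallel, both between nodes 0 and 1) = 1/(1/1100 + 1/24000) = 1052 Ω
  Rs1 = R2 + Rp1 (series, joined only at node 1) = 30 + 1052 = 1082 Ω
  Rp2 = R4 ‖ Rs1 (parallel, both between nodes 0 and 2) = 1/(1/11000 + 1/1082) = 984.9 Ω
R_th = 984.9 Ω
I_n = V_th/R_th = 13.06/984.9 = 0.01326 A, and R_n = R_th = 984.9 Ω

Final answer: I_n = 0.01326 A, R_n = 984.9 Ω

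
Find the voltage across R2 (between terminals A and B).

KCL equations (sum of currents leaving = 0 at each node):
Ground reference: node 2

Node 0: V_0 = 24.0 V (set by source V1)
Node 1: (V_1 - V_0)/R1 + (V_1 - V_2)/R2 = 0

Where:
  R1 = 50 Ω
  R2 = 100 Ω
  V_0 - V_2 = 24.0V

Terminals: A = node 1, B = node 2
R1 and R2 are in series across V1 (node 0 → node 1 → node 2), and the output A–B is taken across R2, so this is a voltage divider.
Series current: I = V1/(R1 + R2) = 24/(50 + 100) = 24/150 = 0.16 A
V_R2 = I × R2 = V1 × R2/(R1 + R2) = 24 × 100/150 = 16 V

Final answer: 16 V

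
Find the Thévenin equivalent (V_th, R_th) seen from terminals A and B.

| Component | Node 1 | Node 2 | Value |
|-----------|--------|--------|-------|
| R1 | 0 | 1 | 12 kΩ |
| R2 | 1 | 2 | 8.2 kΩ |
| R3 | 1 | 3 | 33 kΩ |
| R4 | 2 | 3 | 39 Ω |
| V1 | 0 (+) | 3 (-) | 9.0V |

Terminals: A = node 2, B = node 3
Step 1 — V_th is the open-circuit voltage V_A - V_B (nothing connected across the terminals).
Nodal analysis, taking node 3 as the 0 V reference.
Source V1 fixes V_0 = 9 V.
KCL at each unknown node (sum of currents leaving = 0; resistances in Ω):
  Node 1: (V_1 - 9)/12000 + (V_1 - V_2)/8200 + (V_1 - 0)/33000 = 0
  Node 2: (V_2 - V_1)/8200 + (V_2 - 0)/39 = 0
Collecting terms (coefficients in siemens):
  0.0002356·V_1 - 0.000122·V_2 = 0.00075
  0.02576·V_2 - 0.000122·V_1 = 0
Determinant D = (0.0002356)(0.02576) - (-0.000122)(-0.000122) = 0.000006055
V_1 = [(0.00075)(0.02576) - (-0.000122)(0)]/D = 3.191 V
V_2 = [(0.0002356)(0) - (0.00075)(-0.000122)]/D = 0.01511 V
V_th = V_2 - V_3 = 0.01511 - 0 = 0.01511 V
Step 2 — R_th: zero the source — replace V1 by a short circuit (node 3 merges into node 0) — and find the resistance seen between A (node 2) and B (node 0).
Reduce the network between node 2 (A) and node 0 (B) by series/parallel combination:
  Rp1 = R1 ‖ R3 (parallel, both between nodes 0 and 1) = 1/(1/12000 + 1/33000) = 8800 Ω
  Rs1 = R2 + Rp1 (series, joined only at node 1) = 8200 + 8800 = 17000 Ω
  Rp2 = R4 ‖ Rs1 (parallel, both between nodes 0 and 2) = 1/(1/39 + 1/17000) = 38.91 Ω
R_th = 38.91 Ω

Final answer: V_th = 0.01511 V, R_th = 38.91 Ω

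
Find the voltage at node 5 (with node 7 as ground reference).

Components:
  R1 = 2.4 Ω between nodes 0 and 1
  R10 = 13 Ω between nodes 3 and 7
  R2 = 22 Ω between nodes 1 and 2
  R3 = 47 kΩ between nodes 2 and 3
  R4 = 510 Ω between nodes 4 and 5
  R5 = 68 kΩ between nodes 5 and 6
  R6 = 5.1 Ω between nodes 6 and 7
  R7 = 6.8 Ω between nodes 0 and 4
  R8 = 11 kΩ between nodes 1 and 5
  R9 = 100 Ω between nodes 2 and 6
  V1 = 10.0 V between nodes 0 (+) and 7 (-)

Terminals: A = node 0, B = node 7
Nodal analysis, taking node 7 as the 0 V reference.
Source V1 fixes V_0 = 10 V.
KCL at each unknown node (sum of currents leaving = 0; resistances in Ω):
  Node 1: (V_1 - 10)/2.4 + (V_1 - V_2)/22 + (V_1 - V_5)/11000 = 0
  Node 2: (V_2 - V_1)/22 + (V_2 - V_3)/47000 + (V_2 - V_6)/100 = 0
  Node 3: (V_3 - V_2)/47000 + (V_3 - 0)/13 = 0
  Node 4: (V_4 - V_5)/510 + (V_4 - 10)/6.8 = 0
  Node 5: (V_5 - V_4)/510 + (V_5 - V_6)/68000 + (V_5 - V_1)/11000 = 0
  Node 6: (V_6 - V_5)/68000 + (V_6 - 0)/5.1 + (V_6 - V_2)/100 = 0
Collecting terms (coefficients in siemens):
  0.4622·V_1 - 0.04545·V_2 - 0.00009091·V_5 = 4.167
  0.05548·V_2 - 0.04545·V_1 - 0.00002128·V_3 - 0.01·V_6 = 0
  0.07694·V_3 - 0.00002128·V_2 = 0
  0.149·V_4 - 0.001961·V_5 = 1.471
  0.002066·V_5 - 0.00009091·V_1 - 0.001961·V_4 - 0.00001471·V_6 = 0
  0.2061·V_6 - 0.01·V_2 - 0.00001471·V_5 = 0
Solving these 6 simultaneous equations (Gaussian elimination) gives:
  V_1 = 9.814 V, V_2 = 8.113 V, V_3 = 0.002243 V, V_4 = 9.999 V
  V_5 = 9.923 V, V_6 = 0.3943 V
The requested potential is V_5 = 9.923 V.

Final answer: V_5 = 9.923 V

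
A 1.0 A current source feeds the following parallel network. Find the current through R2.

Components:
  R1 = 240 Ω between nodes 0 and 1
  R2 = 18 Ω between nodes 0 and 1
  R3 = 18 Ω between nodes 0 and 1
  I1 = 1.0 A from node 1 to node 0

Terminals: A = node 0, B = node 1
All resistors sit directly between nodes 0 and 1, so they are in parallel and share one voltage V; the full source current 1 A splits among them.
1/R_par = 1/240 + 1/18 + 1/18 = 0.1153 S  =>  R_par = 8.675 Ω
V = I × R_par = 1 × 8.675 = 8.675 V
I_R2 = V/R2 = 8.675/18 = 0.4819 A

Final answer: 0.4819 A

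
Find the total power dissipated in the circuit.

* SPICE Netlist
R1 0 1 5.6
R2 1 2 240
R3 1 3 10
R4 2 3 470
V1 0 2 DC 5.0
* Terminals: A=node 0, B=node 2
Nodal analysis, taking node 2 as the 0 V reference.
Source V1 fixes V_0 = 5 V.
KCL at each unknown node (sum of currents leaving = 0; resistances in Ω):
  Node 1: (V_1 - 5)/5.6 + (V_1 - 0)/240 + (V_1 - V_3)/10 = 0
  Node 3: (V_3 - V_1)/10 + (V_3 - 0)/470 = 0
Collecting terms (coefficients in siemens):
  0.2827·V_1 - 0.1·V_3 = 0.8929
  0.1021·V_3 - 0.1·V_1 = 0
Determinant D = (0.2827)(0.1021) - (-0.1)(-0.1) = 0.01888
V_1 = [(0.8929)(0.1021) - (-0.1)(0)]/D = 4.831 V
V_3 = [(0.2827)(0) - (0.8929)(-0.1)]/D = 4.73 V
Power in each resistor, P = (ΔV)²/R:
  P_R1 = (5 - 4.831)²/5.6 = 0.005105 W
  P_R2 = (4.831 - 0)²/240 = 0.09724 W
  P_R3 = (4.831 - 4.73)²/10 = 0.001013 W
  P_R4 = (0 - 4.73)²/470 = 0.04761 W
P_total = P_R1 + P_R2 + P_R3 + P_R4 = 0.151 W

Final answer: 0.151 W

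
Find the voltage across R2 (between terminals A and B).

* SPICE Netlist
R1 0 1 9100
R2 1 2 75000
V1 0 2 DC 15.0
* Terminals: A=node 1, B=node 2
R1 and R2 are in series across V1 (node 0 → node 1 → node 2), and the output A–B is taken across R2, so this is a voltage divider.
Series current: I = V1/(R1 + R2) = 15/(9100 + 75000) = 15/84100 = 0.0001784 A
V_R2 = I × R2 = V1 × R2/(R1 + R2) = 15 × 75000/84100 = 13.38 V

Final answer: 13.38 V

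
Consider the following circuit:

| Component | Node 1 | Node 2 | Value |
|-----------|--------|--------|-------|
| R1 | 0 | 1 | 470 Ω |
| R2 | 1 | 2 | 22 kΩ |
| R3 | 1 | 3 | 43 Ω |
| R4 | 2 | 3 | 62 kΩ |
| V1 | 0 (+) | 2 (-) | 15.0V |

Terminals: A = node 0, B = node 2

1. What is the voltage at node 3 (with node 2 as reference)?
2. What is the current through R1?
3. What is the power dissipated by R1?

Nodal analysis, taking node 2 as the 0 V reference.
Source V1 fixes V_0 = 15 V.
KCL at each unknown node (sum of currents leaving = 0; resistances in Ω):
  Node 1: (V_1 - 15)/470 + (V_1 - 0)/22000 + (V_1 - V_3)/43 = 0
  Node 3: (V_3 - V_1)/43 + (V_3 - 0)/62000 = 0
Collecting terms (coefficients in siemens):
  0.02543·V_1 - 0.02326·V_3 = 0.03191
  0.02327·V_3 - 0.02326·V_1 = 0
Determinant D = (0.02543)(0.02327) - (-0.02326)(-0.02326) = 0.00005095
V_1 = [(0.03191)(0.02327) - (-0.02326)(0)]/D = 14.58 V
V_3 = [(0.02543)(0) - (0.03191)(-0.02326)]/D = 14.57 V
Part 1:
  Read off the nodal solution: V_3 = 14.57 V
Part 2:
  I_R1 = (V_0 - V_1)/R1 = (15 - 14.58)/470 = 0.0008976 A
  Magnitude: I_R1 = 0.0008976 A
Part 3:
  I_R1 = (V_0 - V_1)/R1 = (15 - 14.58)/470 = 0.0008976 A
  P_R1 = I_R1² × R1 = (0.0008976)² × 470 = 0.0003787 W

Final answers:
1. V_3 = 14.57 V
2. I_R1 = 0.0008976 A
3. P_R1 = 0.0003787 W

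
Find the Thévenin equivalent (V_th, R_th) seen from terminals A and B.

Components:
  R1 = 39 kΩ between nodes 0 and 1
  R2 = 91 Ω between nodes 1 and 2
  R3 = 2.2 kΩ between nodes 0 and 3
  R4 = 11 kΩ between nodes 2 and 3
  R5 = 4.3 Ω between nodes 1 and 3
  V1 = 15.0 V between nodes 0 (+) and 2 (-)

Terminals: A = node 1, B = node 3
Step 1 — V_th is the open-circuit voltage V_A - V_B (nothing connected across the terminals).
Nodal analysis, taking node 2 as the 0 V reference.
Source V1 fixes V_0 = 15 V.
KCL at each unknown node (sum of currents leaving = 0; resistances in Ω):
  Node 1: (V_1 - 15)/39000 + (V_1 - 0)/91 + (V_1 - V_3)/4.3 = 0
  Node 3: (V_3 - 15)/2200 + (V_3 - 0)/11000 + (V_3 - V_1)/4.3 = 0
Collecting terms (coefficients in siemens):
  0.2436·V_1 - 0.2326·V_3 = 0.0003846
  0.2331·V_3 - 0.2326·V_1 = 0.006818
Determinant D = (0.2436)(0.2331) - (-0.2326)(-0.2326) = 0.002694
V_1 = [(0.0003846)(0.2331) - (-0.2326)(0.006818)]/D = 0.6218 V
V_3 = [(0.2436)(0.006818) - (0.0003846)(-0.2326)]/D = 0.6496 V
V_th = V_1 - V_3 = 0.6218 - 0.6496 = -0.02779 V
Step 2 — R_th: zero the source — replace V1 by a short circuit (node 2 merges into node 0) — and find the resistance seen between A (node 1) and B (node 3).
Reduce the network between node 1 (A) and node 3 (B) by series/parallel combination:
  Rp1 = R1 ‖ R2 (parallel, both between nodes 0 and 1) = 1/(1/39000 + 1/91) = 90.79 Ω
  Rp2 = R3 ‖ R4 (parallel, both between nodes 0 and 3) = 1/(1/2200 + 1/11000) = 1833 Ω
  Rs1 = Rp1 + Rp2 (series, joined only at node 0) = 90.79 + 1833 = 1924 Ω
  Rp3 = R5 ‖ Rs1 (parallel, both between nodes 1 and 3) = 1/(1/4.3 + 1/1924) = 4.29 Ω
R_th = 4.29 Ω

Final answer: V_th = -0.02779 V, R_th = 4.29 Ω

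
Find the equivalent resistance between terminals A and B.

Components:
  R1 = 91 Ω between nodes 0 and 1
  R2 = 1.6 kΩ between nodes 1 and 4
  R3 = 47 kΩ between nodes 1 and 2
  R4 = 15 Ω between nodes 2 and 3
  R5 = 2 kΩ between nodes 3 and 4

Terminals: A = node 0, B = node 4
Reduce the network between node 0 (A) and node 4 (B) by series/parallel combination:
  Rs1 = R3 + R4 (series, joined only at node 2) = 47000 + 15 = 47020 Ω
  Rs2 = R5 + Rs1 (series, joined only at node 3) = 2000 + 47020 = 49020 Ω
  Rp1 = R2 ‖ Rs2 (parallel, both between nodes 1 and 4) = 1/(1/1600 + 1/49020) = 1549 Ω
  Rs3 = R1 + Rp1 (series, joined only at node 1) = 91 + 1549 = 1640 Ω
R_eq = 1.64 kΩ

Final answer: 1.64 kΩ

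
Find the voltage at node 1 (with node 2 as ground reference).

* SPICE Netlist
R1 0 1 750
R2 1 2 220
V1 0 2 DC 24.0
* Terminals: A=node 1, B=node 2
Nodal analysis, taking node 2 as the 0 V reference.
Source V1 fixes V_0 = 24 V.
KCL at each unknown node (sum of currents leaving = 0; resistances in Ω):
  Node 1: (V_1 - 24)/750 + (V_1 - 0)/220 = 0
Collecting terms: 0.005879 × V_1 = 0.032  =>  V_1 = 5.443 V
The requested potential is V_1 = 5.443 V.

Final answer: V_1 = 5.443 V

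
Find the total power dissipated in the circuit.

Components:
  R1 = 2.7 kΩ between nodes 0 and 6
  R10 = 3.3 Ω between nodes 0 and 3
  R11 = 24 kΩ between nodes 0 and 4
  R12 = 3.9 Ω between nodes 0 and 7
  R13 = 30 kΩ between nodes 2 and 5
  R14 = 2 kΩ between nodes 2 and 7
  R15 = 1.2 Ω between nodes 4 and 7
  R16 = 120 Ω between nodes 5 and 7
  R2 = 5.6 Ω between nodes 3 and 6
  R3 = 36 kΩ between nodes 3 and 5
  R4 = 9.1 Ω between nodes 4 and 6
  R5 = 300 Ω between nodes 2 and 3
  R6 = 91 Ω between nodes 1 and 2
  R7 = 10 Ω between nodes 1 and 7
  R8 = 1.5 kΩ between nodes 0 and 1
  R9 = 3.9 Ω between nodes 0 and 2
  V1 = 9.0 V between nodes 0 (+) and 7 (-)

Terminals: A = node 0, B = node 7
Nodal analysis, taking node 7 as the 0 V reference.
Source V1 fixes V_0 = 9 V.
KCL at each unknown node (sum of currents leaving = 0; resistances in Ω):
  Node 1: (V_1 - V_2)/91 + (V_1 - 0)/10 + (V_1 - 9)/1500 = 0
  Node 2: (V_2 - V_3)/300 + (V_2 - V_1)/91 + (V_2 - 9)/3.9 + (V_2 - V_5)/30000 + (V_2 - 0)/2000 = 0
  Node 3: (V_3 - V_6)/5.6 + (V_3 - V_5)/36000 + (V_3 - V_2)/300 + (V_3 - 9)/3.3 = 0
  Node 4: (V_4 - V_6)/9.1 + (V_4 - 9)/24000 + (V_4 - 0)/1.2 = 0
  Node 5: (V_5 - V_3)/36000 + (V_5 - V_2)/30000 + (V_5 - 0)/120 = 0
  Node 6: (V_6 - 9)/2700 + (V_6 - V_3)/5.6 + (V_6 - V_4)/9.1 = 0
Collecting terms (coefficients in siemens):
  0.1117·V_1 - 0.01099·V_2 = 0.006
  0.2713·V_2 - 0.01099·V_1 - 0.003333·V_3 - 0.00003333·V_5 = 2.308
  0.485·V_3 - 0.003333·V_2 - 0.00002778·V_5 - 0.1786·V_6 = 2.727
  0.9433·V_4 - 0.1099·V_6 = 0.000375
  0.008394·V_5 - 0.00003333·V_2 - 0.00002778·V_3 = 0
  0.2888·V_6 - 0.1786·V_3 - 0.1099·V_4 = 0.003333
Solving these 6 simultaneous equations (Gaussian elimination) gives:
  V_1 = 0.9036 V, V_2 = 8.635 V, V_3 = 7.466 V, V_4 = 0.5645 V
  V_5 = 0.059 V, V_6 = 4.842 V
Power in each resistor, P = (ΔV)²/R:
  P_R1 = (9 - 4.842)²/2700 = 0.006403 W
  P_R2 = (7.466 - 4.842)²/5.6 = 1.229 W
  P_R3 = (7.466 - 0.059)²/36000 = 0.001524 W
  P_R4 = (0.5645 - 4.842)²/9.1 = 2.011 W
  P_R5 = (8.635 - 7.466)²/300 = 0.004559 W
  P_R6 = (0.9036 - 8.635)²/91 = 0.6569 W
  P_R7 = (0.9036 - 0)²/10 = 0.08165 W
  P_R8 = (9 - 0.9036)²/1500 = 0.0437 W
  P_R9 = (9 - 8.635)²/3.9 = 0.03407 W
  P_R10 = (9 - 7.466)²/3.3 = 0.7131 W
  P_R11 = (9 - 0.5645)²/24000 = 0.002965 W
  P_R12 = (9 - 0)²/3.9 = 20.77 W
  P_R13 = (8.635 - 0.059)²/30000 = 0.002452 W
  P_R14 = (8.635 - 0)²/2000 = 0.03729 W
  P_R15 = (0.5645 - 0)²/1.2 = 0.2656 W
  P_R16 = (0.059 - 0)²/120 = 0.000029 W
P_total = P_R1 + P_R2 + P_R3 + P_R4 + P_R5 + P_R6 + P_R7 + P_R8 + P_R9 + P_R10 + P_R11 + P_R12 + P_R13 + P_R14 + P_R15 + P_R16 = 25.86 W

Final answer: 25.86 W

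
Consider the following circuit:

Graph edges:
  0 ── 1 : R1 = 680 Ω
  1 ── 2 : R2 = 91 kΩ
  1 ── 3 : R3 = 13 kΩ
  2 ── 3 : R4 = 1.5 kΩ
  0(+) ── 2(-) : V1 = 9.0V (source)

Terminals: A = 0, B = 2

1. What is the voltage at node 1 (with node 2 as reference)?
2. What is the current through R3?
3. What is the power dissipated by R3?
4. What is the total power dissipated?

Nodal analysis, taking node 2 as the 0 V reference.
Source V1 fixes V_0 = 9 V.
KCL at each unknown node (sum of currents leaving = 0; resistances in Ω):
  Node 1: (V_1 - 9)/680 + (V_1 - 0)/91000 + (V_1 - V_3)/13000 = 0
  Node 3: (V_3 - V_1)/13000 + (V_3 - 0)/1500 = 0
Collecting terms (coefficients in siemens):
  0.001559·V_1 - 0.00007692·V_3 = 0.01324
  0.0007436·V_3 - 0.00007692·V_1 = 0
Determinant D = (0.001559)(0.0007436) - (-0.00007692)(-0.00007692) = 0.000001153
V_1 = [(0.01324)(0.0007436) - (-0.00007692)(0)]/D = 8.536 V
V_3 = [(0.001559)(0) - (0.01324)(-0.00007692)]/D = 0.883 V
Part 1:
  Read off the nodal solution: V_1 = 8.536 V
Part 2:
  I_R3 = (V_1 - V_3)/R3 = (8.536 - 0.883)/13000 = 0.0005887 A
  Magnitude: I_R3 = 0.0005887 A
Part 3:
  I_R3 = (V_1 - V_3)/R3 = (8.536 - 0.883)/13000 = 0.0005887 A
  P_R3 = I_R3² × R3 = (0.0005887)² × 13000 = 0.004505 W
Part 4:
  Power in each resistor, P = (ΔV)²/R:
    P_R1 = (9 - 8.536)²/680 = 0.0003167 W
    P_R2 = (8.536 - 0)²/91000 = 0.0008007 W
    P_R3 = (8.536 - 0.883)²/13000 = 0.004505 W
    P_R4 = (0 - 0.883)²/1500 = 0.0005198 W
  P_total = P_R1 + P_R2 + P_R3 + P_R4 = 0.006142 W

Final answers:
1. V_1 = 8.536 V
2. I_R3 = 0.0005887 A
3. P_R3 = 0.004505 W
4. P_total = 0.006142 W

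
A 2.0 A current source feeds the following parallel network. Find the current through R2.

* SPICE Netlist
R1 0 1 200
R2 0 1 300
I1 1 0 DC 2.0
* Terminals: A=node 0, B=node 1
All resistors sit directly between nodes 0 and 1, so they are in parallel and share one voltage V; the full source current 2 A splits among them.
1/R_par = 1/200 + 1/300 = 0.008333 S  =>  R_par = 120 Ω
V = I × R_par = 2 × 120 = 240 V
I_R2 = V/R2 = 240/300 = 0.8 A

Final answer: 0.8 A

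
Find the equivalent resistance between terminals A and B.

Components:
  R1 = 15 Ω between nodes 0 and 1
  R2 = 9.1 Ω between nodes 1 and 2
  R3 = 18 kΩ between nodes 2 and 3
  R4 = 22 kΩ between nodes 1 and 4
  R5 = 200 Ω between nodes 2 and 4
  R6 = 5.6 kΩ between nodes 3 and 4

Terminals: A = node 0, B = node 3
The network is not a plain series/parallel combination. Inject a 1 A test current into terminal A (node 0) and return it from terminal B (node 3); then R_eq = V_A / (1 A).
Nodal analysis, taking node 3 as the 0 V reference.
Current source I_test pushes 1 A into node 0 and draws it out of node 3.
KCL at each unknown node (sum of currents leaving = 0; resistances in Ω):
  Node 0: (V_0 - V_1)/15 - 1 = 0
  Node 1: (V_1 - V_0)/15 + (V_1 - V_2)/9.1 + (V_1 - V_4)/22000 = 0
  Node 2: (V_2 - V_1)/9.1 + (V_2 - 0)/18000 + (V_2 - V_4)/200 = 0
  Node 4: (V_4 - V_1)/22000 + (V_4 - V_2)/200 + (V_4 - 0)/5600 = 0
Collecting terms (coefficients in siemens):
  0.06667·V_0 - 0.06667·V_1 = 1
  0.1766·V_1 - 0.06667·V_0 - 0.1099·V_2 - 0.00004545·V_4 = 0
  0.1149·V_2 - 0.1099·V_1 - 0.005·V_4 = 0
  0.005224·V_4 - 0.00004545·V_1 - 0.005·V_2 = 0
Solving these 4 simultaneous equations (Gaussian elimination) gives:
  V_0 = 4409 V, V_1 = 4394 V, V_2 = 4385 V, V_4 = 4236 V
R_eq = V_0 / 1 A = 4409 Ω = 4.409 kΩ

Final answer: 4.409 kΩ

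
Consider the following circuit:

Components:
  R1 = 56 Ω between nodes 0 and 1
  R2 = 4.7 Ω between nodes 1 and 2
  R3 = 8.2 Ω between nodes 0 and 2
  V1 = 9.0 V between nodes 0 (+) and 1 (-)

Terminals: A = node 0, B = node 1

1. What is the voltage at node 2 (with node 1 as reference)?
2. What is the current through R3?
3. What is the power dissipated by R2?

Nodal analysis, taking node 1 as the 0 V reference.
Source V1 fixes V_0 = 9 V.
KCL at each unknown node (sum of currents leaving = 0; resistances in Ω):
  Node 2: (V_2 - 0)/4.7 + (V_2 - 9)/8.2 = 0
Collecting terms: 0.3347 × V_2 = 1.098  =>  V_2 = 3.279 V
Part 1:
  Read off the nodal solution: V_2 = 3.279 V
Part 2:
  I_R3 = (V_0 - V_2)/R3 = (9 - 3.279)/8.2 = 0.6977 A
  Magnitude: I_R3 = 0.6977 A
Part 3:
  I_R2 = (V_1 - V_2)/R2 = (0 - 3.279)/4.7 = -0.6977 A
  P_R2 = I_R2² × R2 = (-0.6977)² × 4.7 = 2.288 W

Final answers:
1. V_2 = 3.279 V
2. I_R3 = 0.6977 A
3. P_R2 = 2.288 W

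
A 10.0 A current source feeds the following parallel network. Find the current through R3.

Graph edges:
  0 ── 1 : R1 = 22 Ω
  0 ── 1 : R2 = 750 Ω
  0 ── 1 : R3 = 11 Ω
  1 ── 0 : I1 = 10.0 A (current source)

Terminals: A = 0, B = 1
All resistors sit directly between nodes 0 and 1, so they are in parallel and share one voltage V; the full source current 10 A splits among them.
1/R_par = 1/22 + 1/750 + 1/11 = 0.1377 S  =>  R_par = 7.262 Ω
V = I × R_par = 10 × 7.262 = 72.62 V
I_R3 = V/R3 = 72.62/11 = 6.602 A

Final answer: 6.602 A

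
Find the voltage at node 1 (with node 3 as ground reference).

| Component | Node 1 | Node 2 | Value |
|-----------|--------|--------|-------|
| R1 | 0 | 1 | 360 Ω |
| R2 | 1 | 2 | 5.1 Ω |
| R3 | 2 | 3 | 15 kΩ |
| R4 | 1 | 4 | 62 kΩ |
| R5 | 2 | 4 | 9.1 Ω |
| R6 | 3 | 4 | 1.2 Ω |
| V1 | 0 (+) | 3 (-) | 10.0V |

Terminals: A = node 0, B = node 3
Nodal analysis, taking node 3 as the 0 V reference.
Source V1 fixes V_0 = 10 V.
KCL at each unknown node (sum of currents leaving = 0; resistances in Ω):
  Node 1: (V_1 - 10)/360 + (V_1 - V_2)/5.1 + (V_1 - V_4)/62000 = 0
  Node 2: (V_2 - V_1)/5.1 + (V_2 - 0)/15000 + (V_2 - V_4)/9.1 = 0
  Node 4: (V_4 - V_1)/62000 + (V_4 - V_2)/9.1 + (V_4 - 0)/1.2 = 0
Collecting terms (coefficients in siemens):
  0.1989·V_1 - 0.1961·V_2 - 0.00001613·V_4 = 0.02778
  0.306·V_2 - 0.1961·V_1 - 0.1099·V_4 = 0
  0.9432·V_4 - 0.00001613·V_1 - 0.1099·V_2 = 0
Solving these 3 simultaneous equations (Gaussian elimination) gives:
  V_1 = 0.41 V, V_2 = 0.2741 V, V_4 = 0.03194 V
The requested potential is V_1 = 0.41 V.

Final answer: V_1 = 0.41 V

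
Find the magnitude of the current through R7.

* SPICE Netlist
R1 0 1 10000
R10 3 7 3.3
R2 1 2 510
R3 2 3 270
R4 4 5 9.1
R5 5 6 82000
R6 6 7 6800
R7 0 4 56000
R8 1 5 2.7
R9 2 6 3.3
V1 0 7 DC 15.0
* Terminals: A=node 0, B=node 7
Nodal analysis, taking node 7 as the 0 V reference.
Source V1 fixes V_0 = 15 V.
KCL at each unknown node (sum of currents leaving = 0; resistances in Ω):
  Node 1: (V_1 - 15)/10000 + (V_1 - V_2)/510 + (V_1 - V_5)/2.7 = 0
  Node 2: (V_2 - V_1)/510 + (V_2 - V_3)/270 + (V_2 - V_6)/3.3 = 0
  Node 3: (V_3 - V_2)/270 + (V_3 - 0)/3.3 = 0
  Node 4: (V_4 - V_5)/9.1 + (V_4 - 15)/56000 = 0
  Node 5: (V_5 - V_4)/9.1 + (V_5 - V_6)/82000 + (V_5 - V_1)/2.7 = 0
  Node 6: (V_6 - V_5)/82000 + (V_6 - 0)/6800 + (V_6 - V_2)/3.3 = 0
Collecting terms (coefficients in siemens):
  0.3724·V_1 - 0.001961·V_2 - 0.3704·V_5 = 0.0015
  0.3087·V_2 - 0.001961·V_1 - 0.003704·V_3 - 0.303·V_6 = 0
  0.3067·V_3 - 0.003704·V_2 = 0
  0.1099·V_4 - 0.1099·V_5 = 0.0002679
  0.4803·V_5 - 0.3704·V_1 - 0.1099·V_4 - 0.0000122·V_6 = 0
  0.3032·V_6 - 0.303·V_2 - 0.0000122·V_5 = 0
Solving these 6 simultaneous equations (Gaussian elimination) gives:
  V_1 = 1.247 V, V_2 = 0.4259 V, V_3 = 0.005142 V, V_4 = 1.25 V
  V_5 = 1.248 V, V_6 = 0.4257 V
I_R7 = (V_0 - V_4)/R7 = (15 - 1.25)/56000 = 0.0002455 A
|I_R7| = 0.0002455 A

Final answer: |I_R7| = 0.0002455 A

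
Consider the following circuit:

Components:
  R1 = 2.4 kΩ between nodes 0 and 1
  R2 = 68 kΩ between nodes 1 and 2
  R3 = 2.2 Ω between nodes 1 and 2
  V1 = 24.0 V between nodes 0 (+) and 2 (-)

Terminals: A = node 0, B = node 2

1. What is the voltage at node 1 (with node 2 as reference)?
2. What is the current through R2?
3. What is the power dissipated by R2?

Nodal analysis, taking node 2 as the 0 V reference.
Source V1 fixes V_0 = 24 V.
KCL at each unknown node (sum of currents leaving = 0; resistances in Ω):
  Node 1: (V_1 - 24)/2400 + (V_1 - 0)/68000 + (V_1 - 0)/2.2 = 0
Collecting terms: 0.455 × V_1 = 0.01  =>  V_1 = 0.02198 V
Part 1:
  Read off the nodal solution: V_1 = 0.02198 V
Part 2:
  I_R2 = (V_1 - V_2)/R2 = (0.02198 - 0)/68000 = 0.0000003232 A
  Magnitude: I_R2 = 0.0000003232 A
Part 3:
  I_R2 = (V_1 - V_2)/R2 = (0.02198 - 0)/68000 = 0.0000003232 A
  P_R2 = I_R2² × R2 = (0.0000003232)² × 68000 = 0.000000007104 W

Final answers:
1. V_1 = 0.02198 V
2. I_R2 = 3.232e-07 A
3. P_R2 = 7.104e-09 W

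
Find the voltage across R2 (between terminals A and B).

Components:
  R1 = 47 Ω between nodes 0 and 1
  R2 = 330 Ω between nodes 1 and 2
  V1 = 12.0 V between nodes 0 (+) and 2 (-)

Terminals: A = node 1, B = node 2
R1 and R2 are in series across V1 (node 0 → node 1 → node 2), and the output A–B is taken across R2, so this is a voltage divider.
Series current: I = V1/(R1 + R2) = 12/(47 + 330) = 12/377 = 0.03183 A
V_R2 = I × R2 = V1 × R2/(R1 + R2) = 12 × 330/377 = 10.5 V

Final answer: 10.5 V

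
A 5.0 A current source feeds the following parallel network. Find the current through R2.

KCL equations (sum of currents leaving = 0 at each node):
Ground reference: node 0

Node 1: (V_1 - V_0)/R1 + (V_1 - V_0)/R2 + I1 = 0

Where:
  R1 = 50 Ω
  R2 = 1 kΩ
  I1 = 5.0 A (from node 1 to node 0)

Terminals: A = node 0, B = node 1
All resistors sit directly between nodes 0 and 1, so they are in parallel and share one voltage V; the full source current 5 A splits among them.
1/R_par = 1/50 + 1/1000 = 0.021 S  =>  R_par = 47.62 Ω
V = I × R_par = 5 × 47.62 = 238.1 V
I_R2 = V/R2 = 238.1/1000 = 0.2381 A

Final answer: 0.2381 A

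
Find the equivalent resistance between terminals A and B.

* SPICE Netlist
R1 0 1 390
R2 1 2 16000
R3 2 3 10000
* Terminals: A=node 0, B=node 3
Reduce the network between node 0 (A) and node 3 (B) by series/parallel combination:
  Rs1 = R1 + R2 (series, joined only at node 1) = 390 + 16000 = 16390 Ω
  Rs2 = R3 + Rs1 (series, joined only at node 2) = 10000 + 16390 = 26390 Ω
R_eq = 26.39 kΩ

Final answer: 26.39 kΩ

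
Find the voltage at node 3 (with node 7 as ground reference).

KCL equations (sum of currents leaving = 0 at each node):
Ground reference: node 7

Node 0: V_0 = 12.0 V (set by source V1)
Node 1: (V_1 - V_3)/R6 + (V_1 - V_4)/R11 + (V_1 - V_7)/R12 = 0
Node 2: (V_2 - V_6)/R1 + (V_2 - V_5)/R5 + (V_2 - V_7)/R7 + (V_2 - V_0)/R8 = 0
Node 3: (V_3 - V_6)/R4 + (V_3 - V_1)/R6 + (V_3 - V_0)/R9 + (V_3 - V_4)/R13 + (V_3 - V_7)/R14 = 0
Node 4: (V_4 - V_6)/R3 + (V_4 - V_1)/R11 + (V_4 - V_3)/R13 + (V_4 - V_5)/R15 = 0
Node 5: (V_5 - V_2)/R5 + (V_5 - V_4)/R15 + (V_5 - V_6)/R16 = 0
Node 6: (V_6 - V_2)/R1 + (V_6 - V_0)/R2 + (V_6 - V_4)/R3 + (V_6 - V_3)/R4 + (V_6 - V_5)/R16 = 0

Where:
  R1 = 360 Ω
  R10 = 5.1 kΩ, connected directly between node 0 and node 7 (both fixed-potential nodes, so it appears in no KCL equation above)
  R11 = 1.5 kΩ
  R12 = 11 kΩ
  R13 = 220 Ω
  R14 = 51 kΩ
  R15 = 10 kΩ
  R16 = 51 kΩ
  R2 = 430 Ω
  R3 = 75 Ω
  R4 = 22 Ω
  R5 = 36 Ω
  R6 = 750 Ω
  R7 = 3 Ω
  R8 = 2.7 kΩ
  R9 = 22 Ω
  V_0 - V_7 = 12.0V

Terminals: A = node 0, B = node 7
Nodal analysis, taking node 7 as the 0 V reference.
Source V1 fixes V_0 = 12 V.
KCL at each unknown node (sum of currents leaving = 0; resistances in Ω):
  Node 1: (V_1 - V_3)/750 + (V_1 - V_4)/1500 + (V_1 - 0)/11000 = 0
  Node 2: (V_2 - V_6)/360 + (V_2 - V_5)/36 + (V_2 - 0)/3 + (V_2 - 12)/2700 = 0
  Node 3: (V_3 - V_6)/22 + (V_3 - V_1)/750 + (V_3 - 12)/22 + (V_3 - V_4)/220 + (V_3 - 0)/51000 = 0
  Node 4: (V_4 - V_6)/75 + (V_4 - V_1)/1500 + (V_4 - V_3)/220 + (V_4 - V_5)/10000 = 0
  Node 5: (V_5 - V_2)/36 + (V_5 - V_4)/10000 + (V_5 - V_6)/51000 = 0
  Node 6: (V_6 - V_2)/360 + (V_6 - 12)/430 + (V_6 - V_4)/75 + (V_6 - V_3)/22 + (V_6 - V_5)/51000 = 0
Collecting terms (coefficients in siemens):
  0.002091·V_1 - 0.001333·V_3 - 0.0006667·V_4 = 0
  0.3643·V_2 - 0.02778·V_5 - 0.002778·V_6 = 0.004444
  0.09681·V_3 - 0.001333·V_1 - 0.004545·V_4 - 0.04545·V_6 = 0.5455
  0.01865·V_4 - 0.0006667·V_1 - 0.004545·V_3 - 0.0001·V_5 - 0.01333·V_6 = 0
  0.0279·V_5 - 0.02778·V_2 - 0.0001·V_4 - 0.00001961·V_6 = 0
  0.06391·V_6 - 0.002778·V_2 - 0.04545·V_3 - 0.01333·V_4 - 0.00001961·V_5 = 0.02791
Solving these 6 simultaneous equations (Gaussian elimination) gives:
  V_1 = 10.7 V, V_2 = 0.106 V, V_3 = 11.36 V, V_4 = 10.86 V
  V_5 = 0.1521 V, V_6 = 10.78 V
The requested potential is V_3 = 11.36 V.

Final answer: V_3 = 11.36 V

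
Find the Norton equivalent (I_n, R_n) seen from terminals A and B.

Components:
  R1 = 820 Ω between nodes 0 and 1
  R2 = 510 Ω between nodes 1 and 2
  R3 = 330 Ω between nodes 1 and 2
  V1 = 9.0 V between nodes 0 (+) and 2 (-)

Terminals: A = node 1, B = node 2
Find the Thévenin equivalent first; then I_n = V_th/R_th and R_n = R_th.
Step 1 — V_th is the open-circuit voltage V_A - V_B (nothing connected across the terminals).
Nodal analysis, taking node 2 as the 0 V reference.
Source V1 fixes V_0 = 9 V.
KCL at each unknown node (sum of currents leaving = 0; resistances in Ω):
  Node 1: (V_1 - 9)/820 + (V_1 - 0)/510 + (V_1 - 0)/330 = 0
Collecting terms: 0.006211 × V_1 = 0.01098  =>  V_1 = 1.767 V
V_th = V_1 - V_2 = 1.767 - 0 = 1.767 V
Step 2 — R_th: zero the source — replace V1 by a short circuit (node 2 merges into node 0) — and find the resistance seen between A (node 1) and B (node 0).
Reduce the network between node 1 (A) and node 0 (B) by series/parallel combination:
  Rp1 = R1 ‖ R2 ‖ R3 (parallel, all between nodes 0 and 1) = 1/(1/820 + 1/510 + 1/330) = 161 Ω
R_th = 161 Ω
I_n = V_th/R_th = 1.767/161 = 0.01098 A, and R_n = R_th = 161 Ω

Final answer: I_n = 0.01098 A, R_n = 161 Ω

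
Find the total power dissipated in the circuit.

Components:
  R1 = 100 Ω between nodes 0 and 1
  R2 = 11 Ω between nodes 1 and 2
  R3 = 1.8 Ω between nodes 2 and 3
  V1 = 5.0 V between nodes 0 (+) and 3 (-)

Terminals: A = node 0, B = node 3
Nodal analysis, taking node 3 as the 0 V reference.
Source V1 fixes V_0 = 5 V.
KCL at each unknown node (sum of currents leaving = 0; resistances in Ω):
  Node 1: (V_1 - 5)/100 + (V_1 - V_2)/11 = 0
  Node 2: (V_2 - V_1)/11 + (V_2 - 0)/1.8 = 0
Collecting terms (coefficients in siemens):
  0.1009·V_1 - 0.09091·V_2 = 0.05
  0.6465·V_2 - 0.09091·V_1 = 0
Determinant D = (0.1009)(0.6465) - (-0.09091)(-0.09091) = 0.05697
V_1 = [(0.05)(0.6465) - (-0.09091)(0)]/D = 0.5674 V
V_2 = [(0.1009)(0) - (0.05)(-0.09091)]/D = 0.07979 V
Power in each resistor, P = (ΔV)²/R:
  P_R1 = (5 - 0.5674)²/100 = 0.1965 W
  P_R2 = (0.5674 - 0.07979)²/11 = 0.02161 W
  P_R3 = (0.07979 - 0)²/1.8 = 0.003537 W
P_total = P_R1 + P_R2 + P_R3 = 0.2216 W

Final answer: 0.2216 W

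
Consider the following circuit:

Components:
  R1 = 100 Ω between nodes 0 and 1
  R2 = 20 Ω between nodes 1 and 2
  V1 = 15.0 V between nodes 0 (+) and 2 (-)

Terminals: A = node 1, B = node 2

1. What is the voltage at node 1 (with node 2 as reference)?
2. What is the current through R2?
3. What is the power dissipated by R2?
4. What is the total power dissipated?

Nodal analysis, taking node 2 as the 0 V reference.
Source V1 fixes V_0 = 15 V.
KCL at each unknown node (sum of currents leaving = 0; resistances in Ω):
  Node 1: (V_1 - 15)/100 + (V_1 - 0)/20 = 0
Collecting terms: 0.06 × V_1 = 0.15  =>  V_1 = 2.5 V
Part 1:
  Read off the nodal solution: V_1 = 2.5 V
Part 2:
  I_R2 = (V_1 - V_2)/R2 = (2.5 - 0)/20 = 0.125 A
  Magnitude: I_R2 = 0.125 A
Part 3:
  I_R2 = (V_1 - V_2)/R2 = (2.5 - 0)/20 = 0.125 A
  P_R2 = I_R2² × R2 = (0.125)² × 20 = 0.3125 W
Part 4:
  Power in each resistor, P = (ΔV)²/R:
    P_R1 = (15 - 2.5)²/100 = 1.562 W
    P_R2 = (2.5 - 0)²/20 = 0.3125 W
  P_total = P_R1 + P_R2 = 1.875 W

Final answers:
1. V_1 = 2.5 V
2. I_R2 = 0.125 A
3. P_R2 = 0.3125 W
4. P_total = 1.875 W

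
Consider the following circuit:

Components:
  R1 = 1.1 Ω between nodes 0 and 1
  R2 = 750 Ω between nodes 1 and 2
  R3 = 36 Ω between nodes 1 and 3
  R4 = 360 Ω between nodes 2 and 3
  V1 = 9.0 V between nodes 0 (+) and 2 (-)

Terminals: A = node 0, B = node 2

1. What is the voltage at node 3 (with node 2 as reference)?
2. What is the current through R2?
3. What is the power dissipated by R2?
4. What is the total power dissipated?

Nodal analysis, taking node 2 as the 0 V reference.
Source V1 fixes V_0 = 9 V.
KCL at each unknown node (sum of currents leaving = 0; resistances in Ω):
  Node 1: (V_1 - 9)/1.1 + (V_1 - 0)/750 + (V_1 - V_3)/36 = 0
  Node 3: (V_3 - V_1)/36 + (V_3 - 0)/360 = 0
Collecting terms (coefficients in siemens):
  0.9382·V_1 - 0.02778·V_3 = 8.182
  0.03056·V_3 - 0.02778·V_1 = 0
Determinant D = (0.9382)(0.03056) - (-0.02778)(-0.02778) = 0.0279
V_1 = [(8.182)(0.03056) - (-0.02778)(0)]/D = 8.962 V
V_3 = [(0.9382)(0) - (8.182)(-0.02778)]/D = 8.147 V
Part 1:
  Read off the nodal solution: V_3 = 8.147 V
Part 2:
  I_R2 = (V_1 - V_2)/R2 = (8.962 - 0)/750 = 0.01195 A
  Magnitude: I_R2 = 0.01195 A
Part 3:
  I_R2 = (V_1 - V_2)/R2 = (8.962 - 0)/750 = 0.01195 A
  P_R2 = I_R2² × R2 = (0.01195)² × 750 = 0.1071 W
Part 4:
  Power in each resistor, P = (ΔV)²/R:
    P_R1 = (9 - 8.962)²/1.1 = 0.001315 W
    P_R2 = (8.962 - 0)²/750 = 0.1071 W
    P_R3 = (8.962 - 8.147)²/36 = 0.01844 W
    P_R4 = (0 - 8.147)²/360 = 0.1844 W
  P_total = P_R1 + P_R2 + P_R3 + P_R4 = 0.3112 W

Final answers:
1. V_3 = 8.147 V
2. I_R2 = 0.01195 A
3. P_R2 = 0.1071 W
4. P_total = 0.3112 W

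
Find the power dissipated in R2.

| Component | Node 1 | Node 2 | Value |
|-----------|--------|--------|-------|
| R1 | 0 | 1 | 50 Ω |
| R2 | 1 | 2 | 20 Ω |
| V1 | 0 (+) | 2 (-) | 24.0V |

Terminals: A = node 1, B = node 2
Nodal analysis, taking node 2 as the 0 V reference.
Source V1 fixes V_0 = 24 V.
KCL at each unknown node (sum of currents leaving = 0; resistances in Ω):
  Node 1: (V_1 - 24)/50 + (V_1 - 0)/20 = 0
Collecting terms: 0.07 × V_1 = 0.48  =>  V_1 = 6.857 V
I_R2 = (V_1 - V_2)/R2 = (6.857 - 0)/20 = 0.3429 A
P_R2 = I_R2² × R2 = (0.3429)² × 20 = 2.351 W

Final answer: 2.351 W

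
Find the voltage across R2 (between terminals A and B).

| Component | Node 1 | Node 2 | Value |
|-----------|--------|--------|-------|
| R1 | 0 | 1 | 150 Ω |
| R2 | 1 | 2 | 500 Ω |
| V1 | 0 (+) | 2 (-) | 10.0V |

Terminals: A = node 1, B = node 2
R1 and R2 are in series across V1 (node 0 → node 1 → node 2), and the output A–B is taken across R2, so this is a voltage divider.
Series current: I = V1/(R1 + R2) = 10/(150 + 500) = 10/650 = 0.01538 A
V_R2 = I × R2 = V1 × R2/(R1 + R2) = 10 × 500/650 = 7.692 V

Final answer: 7.692 V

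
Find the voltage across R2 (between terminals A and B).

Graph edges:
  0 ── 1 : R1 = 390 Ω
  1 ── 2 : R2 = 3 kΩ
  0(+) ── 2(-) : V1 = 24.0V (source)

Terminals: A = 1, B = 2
R1 and R2 are in series across V1 (node 0 → node 1 → node 2), and the output A–B is taken across R2, so this is a voltage divider.
Series current: I = V1/(R1 + R2) = 24/(390 + 3000) = 24/3390 = 0.00708 A
V_R2 = I × R2 = V1 × R2/(R1 + R2) = 24 × 3000/3390 = 21.24 V

Final answer: 21.24 V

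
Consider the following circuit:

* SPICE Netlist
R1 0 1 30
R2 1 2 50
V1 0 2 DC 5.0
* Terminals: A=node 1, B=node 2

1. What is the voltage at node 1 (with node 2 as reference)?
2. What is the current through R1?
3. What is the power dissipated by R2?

Nodal analysis, taking node 2 as the 0 V reference.
Source V1 fixes V_0 = 5 V.
KCL at each unknown node (sum of currents leaving = 0; resistances in Ω):
  Node 1: (V_1 - 5)/30 + (V_1 - 0)/50 = 0
Collecting terms: 0.05333 × V_1 = 0.1667  =>  V_1 = 3.125 V
Part 1:
  Read off the nodal solution: V_1 = 3.125 V
Part 2:
  I_R1 = (V_0 - V_1)/R1 = (5 - 3.125)/30 = 0.0625 A
  Magnitude: I_R1 = 0.0625 A
Part 3:
  I_R2 = (V_1 - V_2)/R2 = (3.125 - 0)/50 = 0.0625 A
  P_R2 = I_R2² × R2 = (0.0625)² × 50 = 0.1953 W

Final answers:
1. V_1 = 3.125 V
2. I_R1 = 0.0625 A
3. P_R2 = 0.1953 W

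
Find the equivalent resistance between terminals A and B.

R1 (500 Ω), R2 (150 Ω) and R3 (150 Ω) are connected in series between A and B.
Reduce the network between node 0 (A) and node 3 (B) by series/parallel combination:
  Rs1 = R1 + R2 (series, joined only at node 1) = 500 + 150 = 650 Ω
  Rs2 = R3 + Rs1 (series, joined only at node 2) = 150 + 650 = 800 Ω
R_eq = 800 Ω

Final answer: 800 Ω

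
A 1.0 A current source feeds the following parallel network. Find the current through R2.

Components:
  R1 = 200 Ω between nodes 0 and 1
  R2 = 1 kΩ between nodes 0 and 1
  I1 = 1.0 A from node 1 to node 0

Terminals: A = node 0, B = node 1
All resistors sit directly between nodes 0 and 1, so they are in parallel and share one voltage V; the full source current 1 A splits among them.
1/R_par = 1/200 + 1/1000 = 0.006 S  =>  R_par = 166.7 Ω
V = I × R_par = 1 × 166.7 = 166.7 V
I_R2 = V/R2 = 166.7/1000 = 0.1667 A

Final answer: 0.1667 A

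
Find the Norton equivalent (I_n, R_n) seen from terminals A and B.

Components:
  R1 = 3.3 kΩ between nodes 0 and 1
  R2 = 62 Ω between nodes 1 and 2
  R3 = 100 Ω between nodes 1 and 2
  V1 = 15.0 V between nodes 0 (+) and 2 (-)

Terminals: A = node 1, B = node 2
Find the Thévenin equivalent first; then I_n = V_th/R_th and R_n = R_th.
Step 1 — V_th is the open-circuit voltage V_A - V_B (nothing connected across the terminals).
Nodal analysis, taking node 2 as the 0 V reference.
Source V1 fixes V_0 = 15 V.
KCL at each unknown node (sum of currents leaving = 0; resistances in Ω):
  Node 1: (V_1 - 15)/3300 + (V_1 - 0)/62 + (V_1 - 0)/100 = 0
Collecting terms: 0.02643 × V_1 = 0.004545  =>  V_1 = 0.172 V
V_th = V_1 - V_2 = 0.172 - 0 = 0.172 V
Step 2 — R_th: zero the source — replace V1 by a short circuit (node 2 merges into node 0) — and find the resistance seen between A (node 1) and B (node 0).
Reduce the network between node 1 (A) and node 0 (B) by series/parallel combination:
  Rp1 = R1 ‖ R2 ‖ R3 (parallel, all between nodes 0 and 1) = 1/(1/3300 + 1/62 + 1/100) = 37.83 Ω
R_th = 37.83 Ω
I_n = V_th/R_th = 0.172/37.83 = 0.004545 A, and R_n = R_th = 37.83 Ω

Final answer: I_n = 0.004545 A, R_n = 37.83 Ω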